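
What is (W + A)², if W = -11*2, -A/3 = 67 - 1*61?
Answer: 1600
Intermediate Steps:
A = -18 (A = -3*(67 - 1*61) = -3*(67 - 61) = -3*6 = -18)
W = -22
(W + A)² = (-22 - 18)² = (-40)² = 1600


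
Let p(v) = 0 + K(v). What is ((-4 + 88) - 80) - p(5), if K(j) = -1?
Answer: 5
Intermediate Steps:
p(v) = -1 (p(v) = 0 - 1 = -1)
((-4 + 88) - 80) - p(5) = ((-4 + 88) - 80) - 1*(-1) = (84 - 80) + 1 = 4 + 1 = 5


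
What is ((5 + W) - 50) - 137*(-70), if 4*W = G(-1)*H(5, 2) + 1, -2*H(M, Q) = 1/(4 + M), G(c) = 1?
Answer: 687257/72 ≈ 9545.2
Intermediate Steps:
H(M, Q) = -1/(2*(4 + M))
W = 17/72 (W = (1*(-1/(8 + 2*5)) + 1)/4 = (1*(-1/(8 + 10)) + 1)/4 = (1*(-1/18) + 1)/4 = (-1/18 + 1)/4 = (1/4)*(17/18) = 17/72 ≈ 0.23611)
((5 + W) - 50) - 137*(-70) = ((5 + 17/72) - 50) - 137*(-70) = (377/72 - 50) + 9590 = -3223/72 + 9590 = 687257/72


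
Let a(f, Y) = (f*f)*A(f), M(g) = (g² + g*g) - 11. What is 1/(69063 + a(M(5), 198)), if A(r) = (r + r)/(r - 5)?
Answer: 17/1233390 ≈ 1.3783e-5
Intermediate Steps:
M(g) = -11 + 2*g² (M(g) = (g² + g²) - 11 = 2*g² - 11 = -11 + 2*g²)
A(r) = 2*r/(-5 + r) (A(r) = (2*r)/(-5 + r) = 2*r/(-5 + r))
a(f, Y) = 2*f³/(-5 + f) (a(f, Y) = (f*f)*(2*f/(-5 + f)) = f²*(2*f/(-5 + f)) = 2*f³/(-5 + f))
1/(69063 + a(M(5), 198)) = 1/(69063 + 2*(-11 + 2*5²)³/(-5 + (-11 + 2*5²))) = 1/(69063 + 2*(-11 + 2*25)³/(-5 + (-11 + 2*25))) = 1/(69063 + 2*(-11 + 50)³/(-5 + (-11 + 50))) = 1/(69063 + 2*39³/(-5 + 39)) = 1/(69063 + 2*59319/34) = 1/(69063 + 2*59319*(1/34)) = 1/(69063 + 59319/17) = 1/(1233390/17) = 17/1233390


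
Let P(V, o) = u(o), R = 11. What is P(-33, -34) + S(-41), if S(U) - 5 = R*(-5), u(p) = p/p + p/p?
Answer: -48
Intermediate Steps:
u(p) = 2 (u(p) = 1 + 1 = 2)
P(V, o) = 2
S(U) = -50 (S(U) = 5 + 11*(-5) = 5 - 55 = -50)
P(-33, -34) + S(-41) = 2 - 50 = -48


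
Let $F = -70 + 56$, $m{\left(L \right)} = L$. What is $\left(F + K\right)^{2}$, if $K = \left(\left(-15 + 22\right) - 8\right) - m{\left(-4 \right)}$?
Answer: $121$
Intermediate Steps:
$F = -14$
$K = 3$ ($K = \left(\left(-15 + 22\right) - 8\right) - -4 = \left(7 - 8\right) + 4 = -1 + 4 = 3$)
$\left(F + K\right)^{2} = \left(-14 + 3\right)^{2} = \left(-11\right)^{2} = 121$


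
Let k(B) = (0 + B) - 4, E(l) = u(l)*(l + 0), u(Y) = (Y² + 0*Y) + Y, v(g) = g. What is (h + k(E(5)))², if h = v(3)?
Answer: 22201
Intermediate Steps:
u(Y) = Y + Y² (u(Y) = (Y² + 0) + Y = Y² + Y = Y + Y²)
h = 3
E(l) = l²*(1 + l) (E(l) = (l*(1 + l))*(l + 0) = (l*(1 + l))*l = l²*(1 + l))
k(B) = -4 + B (k(B) = B - 4 = -4 + B)
(h + k(E(5)))² = (3 + (-4 + 5²*(1 + 5)))² = (3 + (-4 + 25*6))² = (3 + (-4 + 150))² = (3 + 146)² = 149² = 22201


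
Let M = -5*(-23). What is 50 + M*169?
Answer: 19485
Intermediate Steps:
M = 115
50 + M*169 = 50 + 115*169 = 50 + 19435 = 19485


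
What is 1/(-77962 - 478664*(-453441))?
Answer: 1/252397050066 ≈ 3.9620e-12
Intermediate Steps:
1/(-77962 - 478664*(-453441)) = -1/453441/(-556626) = -1/556626*(-1/453441) = 1/252397050066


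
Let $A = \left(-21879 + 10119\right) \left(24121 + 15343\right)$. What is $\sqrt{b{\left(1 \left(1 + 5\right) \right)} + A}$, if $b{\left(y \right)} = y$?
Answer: $i \sqrt{464096634} \approx 21543.0 i$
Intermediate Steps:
$A = -464096640$ ($A = \left(-11760\right) 39464 = -464096640$)
$\sqrt{b{\left(1 \left(1 + 5\right) \right)} + A} = \sqrt{1 \left(1 + 5\right) - 464096640} = \sqrt{1 \cdot 6 - 464096640} = \sqrt{6 - 464096640} = \sqrt{-464096634} = i \sqrt{464096634}$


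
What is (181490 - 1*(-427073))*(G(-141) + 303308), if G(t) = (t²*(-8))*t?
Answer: 13832074677788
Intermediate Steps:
G(t) = -8*t³ (G(t) = (-8*t²)*t = -8*t³)
(181490 - 1*(-427073))*(G(-141) + 303308) = (181490 - 1*(-427073))*(-8*(-141)³ + 303308) = (181490 + 427073)*(-8*(-2803221) + 303308) = 608563*(22425768 + 303308) = 608563*22729076 = 13832074677788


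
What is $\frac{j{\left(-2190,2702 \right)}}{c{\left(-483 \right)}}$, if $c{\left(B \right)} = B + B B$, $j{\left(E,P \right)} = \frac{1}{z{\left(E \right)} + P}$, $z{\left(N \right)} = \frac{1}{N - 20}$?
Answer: $\frac{1105}{695091085857} \approx 1.5897 \cdot 10^{-9}$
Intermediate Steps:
$z{\left(N \right)} = \frac{1}{-20 + N}$
$j{\left(E,P \right)} = \frac{1}{P + \frac{1}{-20 + E}}$ ($j{\left(E,P \right)} = \frac{1}{\frac{1}{-20 + E} + P} = \frac{1}{P + \frac{1}{-20 + E}}$)
$c{\left(B \right)} = B + B^{2}$
$\frac{j{\left(-2190,2702 \right)}}{c{\left(-483 \right)}} = \frac{\frac{1}{1 + 2702 \left(-20 - 2190\right)} \left(-20 - 2190\right)}{\left(-483\right) \left(1 - 483\right)} = \frac{\frac{1}{1 + 2702 \left(-2210\right)} \left(-2210\right)}{\left(-483\right) \left(-482\right)} = \frac{\frac{1}{1 - 5971420} \left(-2210\right)}{232806} = \frac{1}{-5971419} \left(-2210\right) \frac{1}{232806} = \left(- \frac{1}{5971419}\right) \left(-2210\right) \frac{1}{232806} = \frac{2210}{5971419} \cdot \frac{1}{232806} = \frac{1105}{695091085857}$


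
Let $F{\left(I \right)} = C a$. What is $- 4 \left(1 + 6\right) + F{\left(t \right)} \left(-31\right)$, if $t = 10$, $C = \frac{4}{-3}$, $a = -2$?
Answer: $- \frac{332}{3} \approx -110.67$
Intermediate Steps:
$C = - \frac{4}{3}$ ($C = 4 \left(- \frac{1}{3}\right) = - \frac{4}{3} \approx -1.3333$)
$F{\left(I \right)} = \frac{8}{3}$ ($F{\left(I \right)} = \left(- \frac{4}{3}\right) \left(-2\right) = \frac{8}{3}$)
$- 4 \left(1 + 6\right) + F{\left(t \right)} \left(-31\right) = - 4 \left(1 + 6\right) + \frac{8}{3} \left(-31\right) = \left(-4\right) 7 - \frac{248}{3} = -28 - \frac{248}{3} = - \frac{332}{3}$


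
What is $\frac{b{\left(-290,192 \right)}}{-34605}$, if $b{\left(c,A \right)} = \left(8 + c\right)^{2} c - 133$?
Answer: $\frac{23062093}{34605} \approx 666.44$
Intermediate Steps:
$b{\left(c,A \right)} = -133 + c \left(8 + c\right)^{2}$ ($b{\left(c,A \right)} = c \left(8 + c\right)^{2} - 133 = -133 + c \left(8 + c\right)^{2}$)
$\frac{b{\left(-290,192 \right)}}{-34605} = \frac{-133 - 290 \left(8 - 290\right)^{2}}{-34605} = \left(-133 - 290 \left(-282\right)^{2}\right) \left(- \frac{1}{34605}\right) = \left(-133 - 23061960\right) \left(- \frac{1}{34605}\right) = \left(-23062093\right) \left(- \frac{1}{34605}\right) = \frac{23062093}{34605}$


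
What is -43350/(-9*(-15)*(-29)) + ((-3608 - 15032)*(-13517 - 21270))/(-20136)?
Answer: -7049248060/218979 ≈ -32191.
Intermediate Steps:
-43350/(-9*(-15)*(-29)) + ((-3608 - 15032)*(-13517 - 21270))/(-20136) = -43350/(135*(-29)) - 18640*(-34787)*(-1/20136) = -43350/(-3915) + 648429680*(-1/20136) = -43350*(-1/3915) - 81053710/2517 = 2890/261 - 81053710/2517 = -7049248060/218979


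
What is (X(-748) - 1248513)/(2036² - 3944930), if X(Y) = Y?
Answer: -1249261/200366 ≈ -6.2349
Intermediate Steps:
(X(-748) - 1248513)/(2036² - 3944930) = (-748 - 1248513)/(2036² - 3944930) = -1249261/(4145296 - 3944930) = -1249261/200366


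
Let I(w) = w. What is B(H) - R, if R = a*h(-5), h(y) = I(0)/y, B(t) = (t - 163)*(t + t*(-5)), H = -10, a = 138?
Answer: -6920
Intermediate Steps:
B(t) = -4*t*(-163 + t) (B(t) = (-163 + t)*(t - 5*t) = (-163 + t)*(-4*t) = -4*t*(-163 + t))
h(y) = 0 (h(y) = 0/y = 0)
R = 0 (R = 138*0 = 0)
B(H) - R = 4*(-10)*(163 - 1*(-10)) - 1*0 = 4*(-10)*(163 + 10) + 0 = 4*(-10)*173 + 0 = -6920 + 0 = -6920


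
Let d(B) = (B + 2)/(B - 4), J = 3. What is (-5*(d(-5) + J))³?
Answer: -125000/27 ≈ -4629.6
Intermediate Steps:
d(B) = (2 + B)/(-4 + B)
(-5*(d(-5) + J))³ = (-5*((2 - 5)/(-4 - 5) + 3))³ = (-5*(-3/(-9) + 3))³ = (-5*(-⅑*(-3) + 3))³ = (-5*(⅓ + 3))³ = (-5*10/3)³ = (-50/3)³ = -125000/27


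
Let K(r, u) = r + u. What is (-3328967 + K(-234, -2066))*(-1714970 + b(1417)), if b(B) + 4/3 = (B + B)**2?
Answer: -63126690158318/3 ≈ -2.1042e+13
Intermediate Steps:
b(B) = -4/3 + 4*B**2 (b(B) = -4/3 + (B + B)**2 = -4/3 + (2*B)**2 = -4/3 + 4*B**2)
(-3328967 + K(-234, -2066))*(-1714970 + b(1417)) = (-3328967 + (-234 - 2066))*(-1714970 + (-4/3 + 4*1417**2)) = (-3328967 - 2300)*(-1714970 + (-4/3 + 4*2007889)) = -3331267*(-1714970 + (-4/3 + 8031556)) = -3331267*(-1714970 + 24094664/3) = -3331267*18949754/3 = -63126690158318/3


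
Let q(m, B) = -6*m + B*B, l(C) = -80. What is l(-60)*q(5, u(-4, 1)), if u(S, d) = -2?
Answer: 2080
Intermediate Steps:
q(m, B) = B² - 6*m (q(m, B) = -6*m + B² = B² - 6*m)
l(-60)*q(5, u(-4, 1)) = -80*((-2)² - 6*5) = -80*(4 - 30) = -80*(-26) = 2080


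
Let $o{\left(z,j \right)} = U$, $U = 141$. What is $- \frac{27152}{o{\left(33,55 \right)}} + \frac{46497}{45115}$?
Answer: $- \frac{1218406403}{6361215} \approx -191.54$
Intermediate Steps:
$o{\left(z,j \right)} = 141$
$- \frac{27152}{o{\left(33,55 \right)}} + \frac{46497}{45115} = - \frac{27152}{141} + \frac{46497}{45115} = - \frac{1218406403}{6361215}$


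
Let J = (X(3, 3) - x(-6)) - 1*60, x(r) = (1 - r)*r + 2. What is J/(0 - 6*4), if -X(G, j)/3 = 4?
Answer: 4/3 ≈ 1.3333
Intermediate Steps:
X(G, j) = -12 (X(G, j) = -3*4 = -12)
x(r) = 2 + r*(1 - r) (x(r) = r*(1 - r) + 2 = 2 + r*(1 - r))
J = -32 (J = (-12 - (2 - 6 - 1*(-6)²)) - 1*60 = (-12 - (2 - 6 - 1*36)) - 60 = (-12 - (2 - 6 - 36)) - 60 = (-12 - 1*(-40)) - 60 = (-12 + 40) - 60 = 28 - 60 = -32)
J/(0 - 6*4) = -32/(0 - 6*4) = -32/(0 - 24) = -32/(-24) = -32*(-1/24) = 4/3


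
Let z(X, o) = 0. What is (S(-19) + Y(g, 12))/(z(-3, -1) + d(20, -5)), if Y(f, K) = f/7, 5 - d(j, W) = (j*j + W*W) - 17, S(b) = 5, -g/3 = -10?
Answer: -5/217 ≈ -0.023041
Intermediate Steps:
g = 30 (g = -3*(-10) = 30)
d(j, W) = 22 - W² - j² (d(j, W) = 5 - ((j*j + W*W) - 17) = 5 - ((j² + W²) - 17) = 5 - ((W² + j²) - 17) = 5 - (-17 + W² + j²) = 5 + (17 - W² - j²) = 22 - W² - j²)
Y(f, K) = f/7 (Y(f, K) = f*(⅐) = f/7)
(S(-19) + Y(g, 12))/(z(-3, -1) + d(20, -5)) = (5 + (⅐)*30)/(0 + (22 - 1*(-5)² - 1*20²)) = (5 + 30/7)/(0 + (22 - 1*25 - 1*400)) = 65/(7*(0 + (22 - 25 - 400))) = 65/(7*(0 - 403)) = (65/7)/(-403) = (65/7)*(-1/403) = -5/217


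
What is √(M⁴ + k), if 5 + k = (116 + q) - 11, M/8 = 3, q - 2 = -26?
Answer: 2*√82963 ≈ 576.07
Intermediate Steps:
q = -24 (q = 2 - 26 = -24)
M = 24 (M = 8*3 = 24)
k = 76 (k = -5 + ((116 - 24) - 11) = -5 + (92 - 11) = -5 + 81 = 76)
√(M⁴ + k) = √(24⁴ + 76) = √(331776 + 76) = √331852 = 2*√82963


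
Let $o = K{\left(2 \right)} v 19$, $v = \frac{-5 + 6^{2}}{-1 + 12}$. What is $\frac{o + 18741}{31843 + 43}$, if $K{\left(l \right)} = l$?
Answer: $\frac{207329}{350746} \approx 0.59111$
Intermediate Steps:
$v = \frac{31}{11}$ ($v = \frac{-5 + 36}{11} = 31 \cdot \frac{1}{11} = \frac{31}{11} \approx 2.8182$)
$o = \frac{1178}{11}$ ($o = 2 \cdot \frac{31}{11} \cdot 19 = \frac{62}{11} \cdot 19 = \frac{1178}{11} \approx 107.09$)
$\frac{o + 18741}{31843 + 43} = \frac{\frac{1178}{11} + 18741}{31843 + 43} = \frac{207329}{11 \cdot 31886} = \frac{207329}{11} \cdot \frac{1}{31886} = \frac{207329}{350746}$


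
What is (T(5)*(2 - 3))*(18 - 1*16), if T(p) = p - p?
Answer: 0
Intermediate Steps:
T(p) = 0
(T(5)*(2 - 3))*(18 - 1*16) = (0*(2 - 3))*(18 - 1*16) = (0*(-1))*(18 - 16) = 0*2 = 0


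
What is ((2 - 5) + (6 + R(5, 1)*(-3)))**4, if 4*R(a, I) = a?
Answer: 81/256 ≈ 0.31641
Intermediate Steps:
R(a, I) = a/4
((2 - 5) + (6 + R(5, 1)*(-3)))**4 = ((2 - 5) + (6 + ((1/4)*5)*(-3)))**4 = (-3 + (6 + (5/4)*(-3)))**4 = (-3 + (6 - 15/4))**4 = (-3 + 9/4)**4 = (-3/4)**4 = 81/256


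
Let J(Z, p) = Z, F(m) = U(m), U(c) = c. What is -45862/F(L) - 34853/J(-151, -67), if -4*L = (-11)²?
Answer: 31917861/18271 ≈ 1746.9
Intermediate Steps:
L = -121/4 (L = -¼*(-11)² = -¼*121 = -121/4 ≈ -30.250)
F(m) = m
-45862/F(L) - 34853/J(-151, -67) = -45862/(-121/4) - 34853/(-151) = -45862*(-4/121) - 34853*(-1/151) = 183448/121 + 34853/151 = 31917861/18271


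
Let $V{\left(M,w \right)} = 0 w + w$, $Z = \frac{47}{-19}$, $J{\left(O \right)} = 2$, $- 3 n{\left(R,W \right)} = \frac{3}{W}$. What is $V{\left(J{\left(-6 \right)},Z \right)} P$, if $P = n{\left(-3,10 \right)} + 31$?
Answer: $- \frac{14523}{190} \approx -76.437$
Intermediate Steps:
$n{\left(R,W \right)} = - \frac{1}{W}$ ($n{\left(R,W \right)} = - \frac{3 \frac{1}{W}}{3} = - \frac{1}{W}$)
$Z = - \frac{47}{19}$ ($Z = 47 \left(- \frac{1}{19}\right) = - \frac{47}{19} \approx -2.4737$)
$V{\left(M,w \right)} = w$ ($V{\left(M,w \right)} = 0 + w = w$)
$P = \frac{309}{10}$ ($P = - \frac{1}{10} + 31 = \frac{309}{10} \approx 30.9$)
$V{\left(J{\left(-6 \right)},Z \right)} P = \left(- \frac{47}{19}\right) \frac{309}{10} = - \frac{14523}{190}$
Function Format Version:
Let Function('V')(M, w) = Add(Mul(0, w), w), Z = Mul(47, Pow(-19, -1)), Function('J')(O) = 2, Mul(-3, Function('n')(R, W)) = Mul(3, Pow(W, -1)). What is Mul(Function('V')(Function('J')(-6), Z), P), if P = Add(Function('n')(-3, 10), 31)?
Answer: Rational(-14523, 190) ≈ -76.437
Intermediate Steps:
Function('n')(R, W) = Mul(-1, Pow(W, -1)) (Function('n')(R, W) = Mul(Rational(-1, 3), Mul(3, Pow(W, -1))) = Mul(-1, Pow(W, -1)))
Z = Rational(-47, 19) (Z = Mul(47, Rational(-1, 19)) = Rational(-47, 19) ≈ -2.4737)
Function('V')(M, w) = w (Function('V')(M, w) = Add(0, w) = w)
P = Rational(309, 10) (P = Add(Mul(-1, Pow(10, -1)), 31) = Add(Mul(-1, Rational(1, 10)), 31) = Add(Rational(-1, 10), 31) = Rational(309, 10) ≈ 30.900)
Mul(Function('V')(Function('J')(-6), Z), P) = Mul(Rational(-47, 19), Rational(309, 10)) = Rational(-14523, 190)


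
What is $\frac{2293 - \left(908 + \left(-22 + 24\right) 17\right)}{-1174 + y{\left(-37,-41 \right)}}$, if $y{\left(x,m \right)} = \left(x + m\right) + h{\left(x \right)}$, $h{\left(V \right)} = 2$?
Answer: $- \frac{1351}{1250} \approx -1.0808$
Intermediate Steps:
$y{\left(x,m \right)} = 2 + m + x$ ($y{\left(x,m \right)} = \left(x + m\right) + 2 = \left(m + x\right) + 2 = 2 + m + x$)
$\frac{2293 - \left(908 + \left(-22 + 24\right) 17\right)}{-1174 + y{\left(-37,-41 \right)}} = \frac{2293 - \left(908 + \left(-22 + 24\right) 17\right)}{-1174 - 76} = \frac{2293 - \left(908 + 2 \cdot 17\right)}{-1174 - 76} = \frac{2293 - 942}{-1250} = \left(2293 - 942\right) \left(- \frac{1}{1250}\right) = 1351 \left(- \frac{1}{1250}\right) = - \frac{1351}{1250}$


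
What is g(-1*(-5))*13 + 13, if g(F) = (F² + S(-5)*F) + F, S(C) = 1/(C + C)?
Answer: 793/2 ≈ 396.50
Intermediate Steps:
S(C) = 1/(2*C)
g(F) = F² + 9*F/10 (g(F) = (F² + ((½)/(-5))*F) + F = (F² + ((½)*(-⅕))*F) + F = (F² - F/10) + F = F² + 9*F/10)
g(-1*(-5))*13 + 13 = ((-1*(-5))*(9 + 10*(-1*(-5)))/10)*13 + 13 = ((⅒)*5*(9 + 10*5))*13 + 13 = ((⅒)*5*(9 + 50))*13 + 13 = ((⅒)*5*59)*13 + 13 = (59/2)*13 + 13 = 767/2 + 13 = 793/2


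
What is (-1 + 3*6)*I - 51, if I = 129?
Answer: 2142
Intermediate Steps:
(-1 + 3*6)*I - 51 = (-1 + 3*6)*129 - 51 = (-1 + 18)*129 - 51 = 17*129 - 51 = 2193 - 51 = 2142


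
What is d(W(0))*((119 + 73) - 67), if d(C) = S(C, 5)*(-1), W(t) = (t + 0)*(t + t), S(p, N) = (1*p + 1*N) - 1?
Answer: -500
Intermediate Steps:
S(p, N) = -1 + N + p (S(p, N) = (p + N) - 1 = (N + p) - 1 = -1 + N + p)
W(t) = 2*t² (W(t) = t*(2*t) = 2*t²)
d(C) = -4 - C (d(C) = (-1 + 5 + C)*(-1) = (4 + C)*(-1) = -4 - C)
d(W(0))*((119 + 73) - 67) = (-4 - 2*0²)*((119 + 73) - 67) = (-4 - 2*0)*(192 - 67) = (-4 - 1*0)*125 = (-4 + 0)*125 = -4*125 = -500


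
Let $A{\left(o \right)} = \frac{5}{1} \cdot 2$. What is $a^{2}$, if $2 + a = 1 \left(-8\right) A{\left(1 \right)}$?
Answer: $6724$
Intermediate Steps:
$A{\left(o \right)} = 10$ ($A{\left(o \right)} = 5 \cdot 1 \cdot 2 = 5 \cdot 2 = 10$)
$a = -82$ ($a = -2 + 1 \left(-8\right) 10 = -2 - 80 = -82$)
$a^{2} = \left(-82\right)^{2} = 6724$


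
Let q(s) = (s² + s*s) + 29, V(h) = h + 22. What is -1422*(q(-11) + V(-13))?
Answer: -398160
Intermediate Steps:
V(h) = 22 + h
q(s) = 29 + 2*s² (q(s) = (s² + s²) + 29 = 2*s² + 29 = 29 + 2*s²)
-1422*(q(-11) + V(-13)) = -1422*((29 + 2*(-11)²) + (22 - 13)) = -1422*((29 + 2*121) + 9) = -1422*((29 + 242) + 9) = -1422*(271 + 9) = -1422*280 = -398160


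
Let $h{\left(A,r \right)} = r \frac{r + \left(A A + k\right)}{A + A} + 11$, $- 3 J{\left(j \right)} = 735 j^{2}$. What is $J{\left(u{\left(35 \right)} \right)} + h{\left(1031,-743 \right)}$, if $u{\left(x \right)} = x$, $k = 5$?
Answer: $- \frac{1408066757}{2062} \approx -6.8287 \cdot 10^{5}$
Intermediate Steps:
$J{\left(j \right)} = - 245 j^{2}$ ($J{\left(j \right)} = - \frac{735 j^{2}}{3} = - 245 j^{2}$)
$h{\left(A,r \right)} = 11 + \frac{r \left(5 + r + A^{2}\right)}{2 A}$ ($h{\left(A,r \right)} = r \frac{r + \left(A A + 5\right)}{A + A} + 11 = r \frac{r + \left(A^{2} + 5\right)}{2 A} + 11 = r \left(r + \left(5 + A^{2}\right)\right) \frac{1}{2 A} + 11 = r \left(5 + r + A^{2}\right) \frac{1}{2 A} + 11 = r \frac{5 + r + A^{2}}{2 A} + 11 = \frac{r \left(5 + r + A^{2}\right)}{2 A} + 11 = 11 + \frac{r \left(5 + r + A^{2}\right)}{2 A}$)
$J{\left(u{\left(35 \right)} \right)} + h{\left(1031,-743 \right)} = - 245 \cdot 35^{2} + \frac{\left(-743\right)^{2} + 5 \left(-743\right) + 1031 \left(22 + 1031 \left(-743\right)\right)}{2 \cdot 1031} = \left(-245\right) 1225 + \frac{1}{2} \cdot \frac{1}{1031} \left(552049 - 3715 + 1031 \left(22 - 766033\right)\right) = -300125 + \frac{1}{2} \cdot \frac{1}{1031} \left(552049 - 3715 + 1031 \left(-766011\right)\right) = -300125 + \frac{1}{2} \cdot \frac{1}{1031} \left(552049 - 3715 - 789757341\right) = -300125 + \frac{1}{2} \cdot \frac{1}{1031} \left(-789209007\right) = -300125 - \frac{789209007}{2062} = - \frac{1408066757}{2062}$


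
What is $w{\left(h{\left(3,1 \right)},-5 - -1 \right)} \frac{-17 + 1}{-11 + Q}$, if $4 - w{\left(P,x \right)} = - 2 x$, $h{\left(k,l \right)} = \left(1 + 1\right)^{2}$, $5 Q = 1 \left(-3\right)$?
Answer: $- \frac{160}{29} \approx -5.5172$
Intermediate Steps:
$Q = - \frac{3}{5}$ ($Q = \frac{1 \left(-3\right)}{5} = \frac{1}{5} \left(-3\right) = - \frac{3}{5} \approx -0.6$)
$h{\left(k,l \right)} = 4$ ($h{\left(k,l \right)} = 2^{2} = 4$)
$w{\left(P,x \right)} = 4 + 2 x$ ($w{\left(P,x \right)} = 4 - - 2 x = 4 + 2 x$)
$w{\left(h{\left(3,1 \right)},-5 - -1 \right)} \frac{-17 + 1}{-11 + Q} = \left(4 + 2 \left(-5 - -1\right)\right) \frac{-17 + 1}{-11 - \frac{3}{5}} = \left(4 + 2 \left(-5 + 1\right)\right) \left(- \frac{16}{- \frac{58}{5}}\right) = \left(4 + 2 \left(-4\right)\right) \left(\left(-16\right) \left(- \frac{5}{58}\right)\right) = \left(4 - 8\right) \frac{40}{29} = \left(-4\right) \frac{40}{29} = - \frac{160}{29}$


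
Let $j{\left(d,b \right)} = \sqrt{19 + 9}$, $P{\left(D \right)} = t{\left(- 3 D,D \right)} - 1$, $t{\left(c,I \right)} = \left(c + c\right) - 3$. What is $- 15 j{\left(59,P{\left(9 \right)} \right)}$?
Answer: $- 30 \sqrt{7} \approx -79.373$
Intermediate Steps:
$t{\left(c,I \right)} = -3 + 2 c$ ($t{\left(c,I \right)} = 2 c - 3 = -3 + 2 c$)
$P{\left(D \right)} = -4 - 6 D$ ($P{\left(D \right)} = \left(-3 + 2 \left(- 3 D\right)\right) - 1 = \left(-3 - 6 D\right) - 1 = -4 - 6 D$)
$j{\left(d,b \right)} = 2 \sqrt{7}$ ($j{\left(d,b \right)} = \sqrt{28} = 2 \sqrt{7}$)
$- 15 j{\left(59,P{\left(9 \right)} \right)} = - 15 \cdot 2 \sqrt{7} = - 30 \sqrt{7}$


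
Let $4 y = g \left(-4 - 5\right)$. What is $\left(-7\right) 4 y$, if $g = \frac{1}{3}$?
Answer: $21$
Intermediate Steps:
$g = \frac{1}{3} \approx 0.33333$
$y = - \frac{3}{4}$ ($y = \frac{\frac{1}{3} \left(-4 - 5\right)}{4} = \frac{\frac{1}{3} \left(-9\right)}{4} = \frac{1}{4} \left(-3\right) = - \frac{3}{4} \approx -0.75$)
$\left(-7\right) 4 y = \left(-7\right) 4 \left(- \frac{3}{4}\right) = \left(-28\right) \left(- \frac{3}{4}\right) = 21$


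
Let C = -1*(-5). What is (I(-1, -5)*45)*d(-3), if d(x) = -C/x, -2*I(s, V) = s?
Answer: 75/2 ≈ 37.500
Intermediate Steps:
C = 5
I(s, V) = -s/2
d(x) = -5/x
(I(-1, -5)*45)*d(-3) = (-1/2*(-1)*45)*(-5/(-3)) = ((1/2)*45)*(-5*(-1/3)) = (45/2)*(5/3) = 75/2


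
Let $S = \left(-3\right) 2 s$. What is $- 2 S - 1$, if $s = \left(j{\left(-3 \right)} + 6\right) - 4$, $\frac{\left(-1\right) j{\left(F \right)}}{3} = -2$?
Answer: $95$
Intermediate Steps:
$j{\left(F \right)} = 6$ ($j{\left(F \right)} = \left(-3\right) \left(-2\right) = 6$)
$s = 8$ ($s = \left(6 + 6\right) - 4 = 12 - 4 = 8$)
$S = -48$ ($S = \left(-3\right) 2 \cdot 8 = \left(-6\right) 8 = -48$)
$- 2 S - 1 = \left(-2\right) \left(-48\right) - 1 = 96 - 1 = 95$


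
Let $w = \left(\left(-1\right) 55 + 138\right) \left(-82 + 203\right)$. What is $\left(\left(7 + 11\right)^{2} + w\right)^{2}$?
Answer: $107474689$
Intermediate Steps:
$w = 10043$ ($w = \left(-55 + 138\right) 121 = 83 \cdot 121 = 10043$)
$\left(\left(7 + 11\right)^{2} + w\right)^{2} = \left(\left(7 + 11\right)^{2} + 10043\right)^{2} = \left(18^{2} + 10043\right)^{2} = \left(324 + 10043\right)^{2} = 10367^{2} = 107474689$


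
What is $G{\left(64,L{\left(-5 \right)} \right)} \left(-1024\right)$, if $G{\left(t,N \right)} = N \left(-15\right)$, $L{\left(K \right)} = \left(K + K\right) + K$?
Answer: $-230400$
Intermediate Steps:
$L{\left(K \right)} = 3 K$ ($L{\left(K \right)} = 2 K + K = 3 K$)
$G{\left(t,N \right)} = - 15 N$
$G{\left(64,L{\left(-5 \right)} \right)} \left(-1024\right) = - 15 \cdot 3 \left(-5\right) \left(-1024\right) = \left(-15\right) \left(-15\right) \left(-1024\right) = 225 \left(-1024\right) = -230400$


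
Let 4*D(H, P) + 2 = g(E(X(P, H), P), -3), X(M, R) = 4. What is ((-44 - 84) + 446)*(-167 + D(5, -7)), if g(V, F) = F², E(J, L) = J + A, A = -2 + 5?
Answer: -105099/2 ≈ -52550.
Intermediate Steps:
A = 3
E(J, L) = 3 + J (E(J, L) = J + 3 = 3 + J)
D(H, P) = 7/4 (D(H, P) = -½ + (¼)*(-3)² = -½ + (¼)*9 = -½ + 9/4 = 7/4)
((-44 - 84) + 446)*(-167 + D(5, -7)) = ((-44 - 84) + 446)*(-167 + 7/4) = (-128 + 446)*(-661/4) = 318*(-661/4) = -105099/2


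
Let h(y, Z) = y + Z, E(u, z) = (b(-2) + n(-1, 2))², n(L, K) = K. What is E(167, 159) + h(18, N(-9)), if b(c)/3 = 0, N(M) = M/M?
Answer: 23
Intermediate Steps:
N(M) = 1
b(c) = 0 (b(c) = 3*0 = 0)
E(u, z) = 4 (E(u, z) = (0 + 2)² = 2² = 4)
h(y, Z) = Z + y
E(167, 159) + h(18, N(-9)) = 4 + (1 + 18) = 4 + 19 = 23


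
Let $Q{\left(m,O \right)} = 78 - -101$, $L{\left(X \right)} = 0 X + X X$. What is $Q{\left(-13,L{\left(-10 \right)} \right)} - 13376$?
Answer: $-13197$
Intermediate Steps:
$L{\left(X \right)} = X^{2}$ ($L{\left(X \right)} = 0 + X^{2} = X^{2}$)
$Q{\left(m,O \right)} = 179$ ($Q{\left(m,O \right)} = 78 + 101 = 179$)
$Q{\left(-13,L{\left(-10 \right)} \right)} - 13376 = 179 - 13376 = -13197$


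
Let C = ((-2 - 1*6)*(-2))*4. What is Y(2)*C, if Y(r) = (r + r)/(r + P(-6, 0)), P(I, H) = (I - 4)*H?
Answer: 128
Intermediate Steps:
C = 64 (C = ((-2 - 6)*(-2))*4 = -8*(-2)*4 = 16*4 = 64)
P(I, H) = H*(-4 + I) (P(I, H) = (-4 + I)*H = H*(-4 + I))
Y(r) = 2 (Y(r) = (r + r)/(r + 0*(-4 - 6)) = (2*r)/(r + 0*(-10)) = (2*r)/(r + 0) = (2*r)/r = 2)
Y(2)*C = 2*64 = 128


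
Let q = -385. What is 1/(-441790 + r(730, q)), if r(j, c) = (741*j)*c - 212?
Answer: -1/208700052 ≈ -4.7916e-9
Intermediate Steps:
r(j, c) = -212 + 741*c*j (r(j, c) = 741*c*j - 212 = -212 + 741*c*j)
1/(-441790 + r(730, q)) = 1/(-441790 + (-212 + 741*(-385)*730)) = 1/(-441790 + (-212 - 208258050)) = 1/(-441790 - 208258262) = 1/(-208700052) = -1/208700052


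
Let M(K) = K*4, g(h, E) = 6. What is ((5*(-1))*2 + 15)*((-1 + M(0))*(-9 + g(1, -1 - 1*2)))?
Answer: 15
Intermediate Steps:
M(K) = 4*K
((5*(-1))*2 + 15)*((-1 + M(0))*(-9 + g(1, -1 - 1*2))) = ((5*(-1))*2 + 15)*((-1 + 4*0)*(-9 + 6)) = (-5*2 + 15)*((-1 + 0)*(-3)) = (-10 + 15)*(-1*(-3)) = 5*3 = 15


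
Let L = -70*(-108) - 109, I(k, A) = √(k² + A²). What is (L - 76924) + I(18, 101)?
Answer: -69473 + 5*√421 ≈ -69370.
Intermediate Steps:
I(k, A) = √(A² + k²)
L = 7451 (L = 7560 - 109 = 7451)
(L - 76924) + I(18, 101) = (7451 - 76924) + √(101² + 18²) = -69473 + √(10201 + 324) = -69473 + √10525 = -69473 + 5*√421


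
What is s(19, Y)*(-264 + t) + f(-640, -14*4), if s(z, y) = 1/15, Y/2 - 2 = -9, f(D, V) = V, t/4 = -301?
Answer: -2308/15 ≈ -153.87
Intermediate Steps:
t = -1204 (t = 4*(-301) = -1204)
Y = -14 (Y = 4 + 2*(-9) = 4 - 18 = -14)
s(z, y) = 1/15
s(19, Y)*(-264 + t) + f(-640, -14*4) = (-264 - 1204)/15 - 14*4 = (1/15)*(-1468) - 56 = -1468/15 - 56 = -2308/15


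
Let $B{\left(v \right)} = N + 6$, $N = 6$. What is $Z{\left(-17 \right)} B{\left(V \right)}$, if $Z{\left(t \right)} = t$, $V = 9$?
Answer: $-204$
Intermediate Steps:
$B{\left(v \right)} = 12$ ($B{\left(v \right)} = 6 + 6 = 12$)
$Z{\left(-17 \right)} B{\left(V \right)} = \left(-17\right) 12 = -204$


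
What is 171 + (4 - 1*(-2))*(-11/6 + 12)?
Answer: 232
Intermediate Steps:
171 + (4 - 1*(-2))*(-11/6 + 12) = 171 + (4 + 2)*(-11*⅙ + 12) = 171 + 6*(-11/6 + 12) = 171 + 6*(61/6) = 171 + 61 = 232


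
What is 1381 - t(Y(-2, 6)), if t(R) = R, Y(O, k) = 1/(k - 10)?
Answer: 5525/4 ≈ 1381.3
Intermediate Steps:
Y(O, k) = 1/(-10 + k)
1381 - t(Y(-2, 6)) = 1381 - 1/(-10 + 6) = 1381 - 1/(-4) = 1381 - 1*(-1/4) = 1381 + 1/4 = 5525/4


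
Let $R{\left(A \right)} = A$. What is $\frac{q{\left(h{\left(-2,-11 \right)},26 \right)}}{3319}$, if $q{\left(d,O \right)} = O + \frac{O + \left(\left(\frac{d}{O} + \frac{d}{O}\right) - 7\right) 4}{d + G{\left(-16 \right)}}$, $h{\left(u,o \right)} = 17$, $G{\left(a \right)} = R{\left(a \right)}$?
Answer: $\frac{380}{43147} \approx 0.0088071$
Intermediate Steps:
$G{\left(a \right)} = a$
$q{\left(d,O \right)} = O + \frac{-28 + O + \frac{8 d}{O}}{-16 + d}$ ($q{\left(d,O \right)} = O + \frac{O + \left(\left(\frac{d}{O} + \frac{d}{O}\right) - 7\right) 4}{d - 16} = O + \frac{O + \left(\frac{2 d}{O} - 7\right) 4}{-16 + d} = O + \frac{O + \left(-7 + \frac{2 d}{O}\right) 4}{-16 + d} = O + \frac{O - \left(28 - \frac{8 d}{O}\right)}{-16 + d} = O + \frac{-28 + O + \frac{8 d}{O}}{-16 + d}$)
$\frac{q{\left(h{\left(-2,-11 \right)},26 \right)}}{3319} = \frac{\frac{1}{26} \frac{1}{-16 + 17} \left(\left(-28\right) 26 - 15 \cdot 26^{2} + 8 \cdot 17 + 17 \cdot 26^{2}\right)}{3319} = \frac{-728 - 10140 + 136 + 17 \cdot 676}{26 \cdot 1} \cdot \frac{1}{3319} = \frac{1}{26} \cdot 1 \left(-728 - 10140 + 136 + 11492\right) \frac{1}{3319} = \frac{1}{26} \cdot 1 \cdot 760 \cdot \frac{1}{3319} = \frac{380}{13} \cdot \frac{1}{3319} = \frac{380}{43147}$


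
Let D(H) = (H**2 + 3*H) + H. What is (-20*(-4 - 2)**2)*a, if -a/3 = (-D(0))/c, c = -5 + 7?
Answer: 0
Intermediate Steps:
D(H) = H**2 + 4*H
c = 2
a = 0 (a = -3*(-0*(4 + 0))/2 = -3*(-0*4)/2 = -3*(-1*0)/2 = -0/2 = -3*0 = 0)
(-20*(-4 - 2)**2)*a = -20*(-4 - 2)**2*0 = -20*(-6)**2*0 = -20*36*0 = -720*0 = 0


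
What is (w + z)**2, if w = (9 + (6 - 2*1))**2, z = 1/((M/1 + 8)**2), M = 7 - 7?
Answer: 117007489/4096 ≈ 28566.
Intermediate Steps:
M = 0
z = 1/64 (z = 1/((0/1 + 8)**2) = 1/((0*1 + 8)**2) = 1/((0 + 8)**2) = 1/(8**2) = 1/64 ≈ 0.015625)
w = 169 (w = (9 + (6 - 2))**2 = (9 + 4)**2 = 13**2 = 169)
(w + z)**2 = (169 + 1/64)**2 = (10817/64)**2 = 117007489/4096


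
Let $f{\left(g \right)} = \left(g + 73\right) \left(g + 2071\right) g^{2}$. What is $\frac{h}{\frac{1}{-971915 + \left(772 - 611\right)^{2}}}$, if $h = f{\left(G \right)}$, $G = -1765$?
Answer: $1525806942109354800$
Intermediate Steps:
$f{\left(g \right)} = g^{2} \left(73 + g\right) \left(2071 + g\right)$ ($f{\left(g \right)} = \left(73 + g\right) \left(2071 + g\right) g^{2} = g^{2} \left(73 + g\right) \left(2071 + g\right)$)
$h = -1612913974200$ ($h = \left(-1765\right)^{2} \left(151183 + \left(-1765\right)^{2} + 2144 \left(-1765\right)\right) = 3115225 \left(151183 + 3115225 - 3784160\right) = 3115225 \left(-517752\right) = -1612913974200$)
$\frac{h}{\frac{1}{-971915 + \left(772 - 611\right)^{2}}} = - \frac{1612913974200}{\frac{1}{-971915 + \left(772 - 611\right)^{2}}} = - \frac{1612913974200}{\frac{1}{-971915 + 161^{2}}} = - \frac{1612913974200}{\frac{1}{-971915 + 25921}} = - \frac{1612913974200}{\frac{1}{-945994}} = - \frac{1612913974200}{- \frac{1}{945994}} = \left(-1612913974200\right) \left(-945994\right) = 1525806942109354800$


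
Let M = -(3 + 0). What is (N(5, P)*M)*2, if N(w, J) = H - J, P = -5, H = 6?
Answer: -66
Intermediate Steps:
N(w, J) = 6 - J
M = -3 (M = -1*3 = -3)
(N(5, P)*M)*2 = ((6 - 1*(-5))*(-3))*2 = ((6 + 5)*(-3))*2 = (11*(-3))*2 = -33*2 = -66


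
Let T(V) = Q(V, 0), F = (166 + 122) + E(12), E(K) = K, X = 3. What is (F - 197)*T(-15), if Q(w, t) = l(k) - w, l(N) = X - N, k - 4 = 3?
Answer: 1133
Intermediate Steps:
k = 7 (k = 4 + 3 = 7)
l(N) = 3 - N
F = 300 (F = (166 + 122) + 12 = 288 + 12 = 300)
Q(w, t) = -4 - w (Q(w, t) = (3 - 1*7) - w = (3 - 7) - w = -4 - w)
T(V) = -4 - V
(F - 197)*T(-15) = (300 - 197)*(-4 - 1*(-15)) = 103*(-4 + 15) = 103*11 = 1133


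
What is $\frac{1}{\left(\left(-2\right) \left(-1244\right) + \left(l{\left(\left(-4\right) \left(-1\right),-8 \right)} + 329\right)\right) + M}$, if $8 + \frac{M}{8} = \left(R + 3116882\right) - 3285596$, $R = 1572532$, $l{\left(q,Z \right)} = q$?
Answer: $\frac{1}{11233301} \approx 8.9021 \cdot 10^{-8}$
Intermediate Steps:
$M = 11230480$ ($M = -64 + 8 \left(\left(1572532 + 3116882\right) - 3285596\right) = -64 + 8 \left(4689414 - 3285596\right) = -64 + 8 \cdot 1403818 = -64 + 11230544 = 11230480$)
$\frac{1}{\left(\left(-2\right) \left(-1244\right) + \left(l{\left(\left(-4\right) \left(-1\right),-8 \right)} + 329\right)\right) + M} = \frac{1}{\left(\left(-2\right) \left(-1244\right) + \left(\left(-4\right) \left(-1\right) + 329\right)\right) + 11230480} = \frac{1}{\left(2488 + \left(4 + 329\right)\right) + 11230480} = \frac{1}{\left(2488 + 333\right) + 11230480} = \frac{1}{2821 + 11230480} = \frac{1}{11233301}$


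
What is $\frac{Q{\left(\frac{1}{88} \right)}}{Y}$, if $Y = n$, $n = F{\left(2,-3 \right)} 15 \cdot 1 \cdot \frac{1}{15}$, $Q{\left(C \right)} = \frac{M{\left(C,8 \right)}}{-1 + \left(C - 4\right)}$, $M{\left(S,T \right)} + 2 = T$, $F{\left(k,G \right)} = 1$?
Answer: $- \frac{528}{439} \approx -1.2027$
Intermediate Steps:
$M{\left(S,T \right)} = -2 + T$
$Q{\left(C \right)} = \frac{6}{-5 + C}$ ($Q{\left(C \right)} = \frac{-2 + 8}{-1 + \left(C - 4\right)} = \frac{6}{-1 + \left(-4 + C\right)} = \frac{6}{-5 + C}$)
$n = 1$ ($n = 1 \cdot 15 \cdot 1 \cdot \frac{1}{15} = 15 \cdot 1 \cdot \frac{1}{15} = 15 \cdot \frac{1}{15} = 1$)
$Y = 1$
$\frac{Q{\left(\frac{1}{88} \right)}}{Y} = \frac{6 \frac{1}{-5 + \frac{1}{88}}}{1} = \frac{6}{-5 + \frac{1}{88}} \cdot 1 = \frac{6}{- \frac{439}{88}} \cdot 1 = 6 \left(- \frac{88}{439}\right) 1 = \left(- \frac{528}{439}\right) 1 = - \frac{528}{439}$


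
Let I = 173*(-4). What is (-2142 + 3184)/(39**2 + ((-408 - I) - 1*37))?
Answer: 521/884 ≈ 0.58937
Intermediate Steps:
I = -692
(-2142 + 3184)/(39**2 + ((-408 - I) - 1*37)) = (-2142 + 3184)/(39**2 + ((-408 - 1*(-692)) - 1*37)) = 1042/(1521 + ((-408 + 692) - 37)) = 1042/(1521 + (284 - 37)) = 1042/(1521 + 247) = 1042/1768 = 1042*(1/1768) = 521/884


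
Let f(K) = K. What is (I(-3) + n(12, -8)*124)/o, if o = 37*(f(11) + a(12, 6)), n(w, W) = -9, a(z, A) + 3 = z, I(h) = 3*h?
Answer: -225/148 ≈ -1.5203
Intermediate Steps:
a(z, A) = -3 + z
o = 740 (o = 37*(11 + (-3 + 12)) = 37*(11 + 9) = 37*20 = 740)
(I(-3) + n(12, -8)*124)/o = (3*(-3) - 9*124)/740 = (-9 - 1116)*(1/740) = -1125*1/740 = -225/148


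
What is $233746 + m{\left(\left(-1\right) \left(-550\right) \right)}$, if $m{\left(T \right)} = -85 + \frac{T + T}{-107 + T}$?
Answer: $\frac{103512923}{443} \approx 2.3366 \cdot 10^{5}$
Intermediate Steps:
$m{\left(T \right)} = -85 + \frac{2 T}{-107 + T}$
$233746 + m{\left(\left(-1\right) \left(-550\right) \right)} = 233746 + \frac{9095 - 83 \left(\left(-1\right) \left(-550\right)\right)}{-107 - -550} = 233746 + \frac{9095 - 45650}{-107 + 550} = 233746 + \frac{9095 - 45650}{443} = 233746 + \frac{1}{443} \left(-36555\right) = 233746 - \frac{36555}{443} = \frac{103512923}{443}$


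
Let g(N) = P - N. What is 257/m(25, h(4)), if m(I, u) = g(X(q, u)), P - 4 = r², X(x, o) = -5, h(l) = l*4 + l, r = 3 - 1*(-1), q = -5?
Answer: 257/25 ≈ 10.280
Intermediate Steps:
r = 4 (r = 3 + 1 = 4)
h(l) = 5*l (h(l) = 4*l + l = 5*l)
P = 20 (P = 4 + 4² = 4 + 16 = 20)
g(N) = 20 - N
m(I, u) = 25 (m(I, u) = 20 - 1*(-5) = 20 + 5 = 25)
257/m(25, h(4)) = 257/25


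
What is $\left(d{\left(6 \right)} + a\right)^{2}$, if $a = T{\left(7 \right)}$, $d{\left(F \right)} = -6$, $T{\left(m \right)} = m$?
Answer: $1$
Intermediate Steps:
$a = 7$
$\left(d{\left(6 \right)} + a\right)^{2} = \left(-6 + 7\right)^{2} = 1^{2} = 1$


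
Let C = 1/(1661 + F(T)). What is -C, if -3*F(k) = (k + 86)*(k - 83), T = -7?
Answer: -1/4031 ≈ -0.00024808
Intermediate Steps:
F(k) = -(-83 + k)*(86 + k)/3 (F(k) = -(k + 86)*(k - 83)/3 = -(86 + k)*(-83 + k)/3 = -(-83 + k)*(86 + k)/3)
C = 1/4031 (C = 1/(1661 + (7138/3 - 1*(-7) - ⅓*(-7)²)) = 1/(1661 + (7138/3 + 7 - ⅓*49)) = 1/(1661 + (7138/3 + 7 - 49/3)) = 1/(1661 + 2370) = 1/4031 ≈ 0.00024808)
-C = -1*1/4031 = -1/4031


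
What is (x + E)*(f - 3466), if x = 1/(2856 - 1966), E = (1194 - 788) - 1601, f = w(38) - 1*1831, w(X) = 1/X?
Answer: 42815292093/6764 ≈ 6.3299e+6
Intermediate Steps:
f = -69577/38 (f = 1/38 - 1*1831 = 1/38 - 1831 = -69577/38 ≈ -1831.0)
E = -1195 (E = 406 - 1601 = -1195)
x = 1/890 ≈ 0.0011236
(x + E)*(f - 3466) = (1/890 - 1195)*(-69577/38 - 3466) = -1063549/890*(-201285/38) = 42815292093/6764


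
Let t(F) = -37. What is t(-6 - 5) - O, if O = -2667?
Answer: 2630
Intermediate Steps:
t(-6 - 5) - O = -37 - 1*(-2667) = -37 + 2667 = 2630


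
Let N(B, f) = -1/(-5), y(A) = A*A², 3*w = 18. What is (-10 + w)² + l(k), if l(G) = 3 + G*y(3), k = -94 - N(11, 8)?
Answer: -12622/5 ≈ -2524.4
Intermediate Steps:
w = 6 (w = (⅓)*18 = 6)
y(A) = A³
N(B, f) = ⅕ (N(B, f) = -1*(-⅕) = ⅕)
k = -471/5 (k = -94 - 1*⅕ = -94 - ⅕ = -471/5 ≈ -94.200)
l(G) = 3 + 27*G (l(G) = 3 + G*3³ = 3 + G*27 = 3 + 27*G)
(-10 + w)² + l(k) = (-10 + 6)² + (3 + 27*(-471/5)) = (-4)² + (3 - 12717/5) = 16 - 12702/5 = -12622/5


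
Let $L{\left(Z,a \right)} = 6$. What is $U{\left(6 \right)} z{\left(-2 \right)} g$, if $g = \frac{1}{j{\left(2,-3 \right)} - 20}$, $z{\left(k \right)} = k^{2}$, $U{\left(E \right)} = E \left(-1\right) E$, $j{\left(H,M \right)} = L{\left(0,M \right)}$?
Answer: $\frac{72}{7} \approx 10.286$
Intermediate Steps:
$j{\left(H,M \right)} = 6$
$U{\left(E \right)} = - E^{2}$ ($U{\left(E \right)} = - E E = - E^{2}$)
$g = - \frac{1}{14}$ ($g = \frac{1}{6 - 20} = \frac{1}{-14} = - \frac{1}{14} \approx -0.071429$)
$U{\left(6 \right)} z{\left(-2 \right)} g = - 6^{2} \left(-2\right)^{2} \left(- \frac{1}{14}\right) = \left(-1\right) 36 \cdot 4 \left(- \frac{1}{14}\right) = \left(-36\right) 4 \left(- \frac{1}{14}\right) = \left(-144\right) \left(- \frac{1}{14}\right) = \frac{72}{7}$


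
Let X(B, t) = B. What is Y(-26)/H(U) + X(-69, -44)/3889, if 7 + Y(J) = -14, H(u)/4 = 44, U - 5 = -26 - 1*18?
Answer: -93813/684464 ≈ -0.13706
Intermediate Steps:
U = -39 (U = 5 + (-26 - 1*18) = 5 + (-26 - 18) = 5 - 44 = -39)
H(u) = 176 (H(u) = 4*44 = 176)
Y(J) = -21 (Y(J) = -7 - 14 = -21)
Y(-26)/H(U) + X(-69, -44)/3889 = -21/176 - 69/3889 = -93813/684464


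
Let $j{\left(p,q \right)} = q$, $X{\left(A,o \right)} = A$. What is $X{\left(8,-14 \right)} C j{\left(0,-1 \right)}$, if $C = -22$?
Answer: $176$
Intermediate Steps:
$X{\left(8,-14 \right)} C j{\left(0,-1 \right)} = 8 \left(-22\right) \left(-1\right) = \left(-176\right) \left(-1\right) = 176$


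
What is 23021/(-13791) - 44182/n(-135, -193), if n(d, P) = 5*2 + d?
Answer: 606436337/1723875 ≈ 351.79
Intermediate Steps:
n(d, P) = 10 + d
23021/(-13791) - 44182/n(-135, -193) = 23021/(-13791) - 44182/(10 - 135) = 23021*(-1/13791) - 44182/(-125) = -23021/13791 - 44182*(-1/125) = -23021/13791 + 44182/125 = 606436337/1723875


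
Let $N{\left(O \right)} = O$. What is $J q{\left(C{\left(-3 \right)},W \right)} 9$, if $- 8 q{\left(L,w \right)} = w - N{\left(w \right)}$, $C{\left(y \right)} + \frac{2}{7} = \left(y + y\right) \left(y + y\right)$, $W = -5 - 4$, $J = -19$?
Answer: $0$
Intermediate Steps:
$W = -9$
$C{\left(y \right)} = - \frac{2}{7} + 4 y^{2}$ ($C{\left(y \right)} = - \frac{2}{7} + \left(y + y\right) \left(y + y\right) = - \frac{2}{7} + 2 y 2 y = - \frac{2}{7} + 4 y^{2}$)
$q{\left(L,w \right)} = 0$ ($q{\left(L,w \right)} = - \frac{w - w}{8} = \left(- \frac{1}{8}\right) 0 = 0$)
$J q{\left(C{\left(-3 \right)},W \right)} 9 = \left(-19\right) 0 \cdot 9 = 0 \cdot 9 = 0$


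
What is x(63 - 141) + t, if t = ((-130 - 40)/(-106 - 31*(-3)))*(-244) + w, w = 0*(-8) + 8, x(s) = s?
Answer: -42390/13 ≈ -3260.8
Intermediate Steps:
w = 8 (w = 0 + 8 = 8)
t = -41376/13 (t = ((-130 - 40)/(-106 - 31*(-3)))*(-244) + 8 = -170/(-106 + 93)*(-244) + 8 = -170/(-13)*(-244) + 8 = -170*(-1/13)*(-244) + 8 = (170/13)*(-244) + 8 = -41480/13 + 8 = -41376/13 ≈ -3182.8)
x(63 - 141) + t = (63 - 141) - 41376/13 = -78 - 41376/13 = -42390/13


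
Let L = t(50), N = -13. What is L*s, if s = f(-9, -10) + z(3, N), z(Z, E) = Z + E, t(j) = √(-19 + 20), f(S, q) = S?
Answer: -19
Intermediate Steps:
t(j) = 1 (t(j) = √1 = 1)
z(Z, E) = E + Z
s = -19 (s = -9 + (-13 + 3) = -9 - 10 = -19)
L = 1
L*s = 1*(-19) = -19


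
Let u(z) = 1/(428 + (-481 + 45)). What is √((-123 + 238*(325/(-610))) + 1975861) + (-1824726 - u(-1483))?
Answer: -14597807/8 + 31*√7649583/61 ≈ -1.8233e+6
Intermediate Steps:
u(z) = -⅛ (u(z) = 1/(428 - 436) = 1/(-8) = -⅛)
√((-123 + 238*(325/(-610))) + 1975861) + (-1824726 - u(-1483)) = √((-123 + 238*(325/(-610))) + 1975861) + (-1824726 - 1*(-⅛)) = √((-123 + 238*(325*(-1/610))) + 1975861) + (-1824726 + ⅛) = √((-123 + 238*(-65/122)) + 1975861) - 14597807/8 = √((-123 - 7735/61) + 1975861) - 14597807/8 = √(-15238/61 + 1975861) - 14597807/8 = √(120512283/61) - 14597807/8 = 31*√7649583/61 - 14597807/8 = -14597807/8 + 31*√7649583/61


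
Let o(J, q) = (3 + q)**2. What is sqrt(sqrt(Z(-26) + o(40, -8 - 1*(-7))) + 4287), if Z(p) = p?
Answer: sqrt(4287 + I*sqrt(22)) ≈ 65.475 + 0.0358*I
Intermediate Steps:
sqrt(sqrt(Z(-26) + o(40, -8 - 1*(-7))) + 4287) = sqrt(sqrt(-26 + (3 + (-8 - 1*(-7)))**2) + 4287) = sqrt(sqrt(-26 + (3 + (-8 + 7))**2) + 4287) = sqrt(sqrt(-26 + (3 - 1)**2) + 4287) = sqrt(sqrt(-26 + 2**2) + 4287) = sqrt(sqrt(-26 + 4) + 4287) = sqrt(sqrt(-22) + 4287) = sqrt(I*sqrt(22) + 4287) = sqrt(4287 + I*sqrt(22))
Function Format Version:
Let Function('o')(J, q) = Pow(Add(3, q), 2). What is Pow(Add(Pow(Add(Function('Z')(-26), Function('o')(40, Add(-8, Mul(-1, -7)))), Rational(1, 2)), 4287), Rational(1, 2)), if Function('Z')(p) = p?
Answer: Pow(Add(4287, Mul(I, Pow(22, Rational(1, 2)))), Rational(1, 2)) ≈ Add(65.475, Mul(0.0358, I))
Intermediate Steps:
Pow(Add(Pow(Add(Function('Z')(-26), Function('o')(40, Add(-8, Mul(-1, -7)))), Rational(1, 2)), 4287), Rational(1, 2)) = Pow(Add(Pow(Add(-26, Pow(Add(3, Add(-8, Mul(-1, -7))), 2)), Rational(1, 2)), 4287), Rational(1, 2)) = Pow(Add(Pow(Add(-26, Pow(Add(3, Add(-8, 7)), 2)), Rational(1, 2)), 4287), Rational(1, 2)) = Pow(Add(Pow(Add(-26, Pow(Add(3, -1), 2)), Rational(1, 2)), 4287), Rational(1, 2)) = Pow(Add(Pow(Add(-26, Pow(2, 2)), Rational(1, 2)), 4287), Rational(1, 2)) = Pow(Add(Pow(Add(-26, 4), Rational(1, 2)), 4287), Rational(1, 2)) = Pow(Add(Pow(-22, Rational(1, 2)), 4287), Rational(1, 2)) = Pow(Add(Mul(I, Pow(22, Rational(1, 2))), 4287), Rational(1, 2)) = Pow(Add(4287, Mul(I, Pow(22, Rational(1, 2)))), Rational(1, 2))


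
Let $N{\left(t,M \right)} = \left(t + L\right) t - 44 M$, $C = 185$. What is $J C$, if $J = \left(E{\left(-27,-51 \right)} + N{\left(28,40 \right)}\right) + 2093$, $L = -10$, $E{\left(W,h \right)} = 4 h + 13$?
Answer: $119510$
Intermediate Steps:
$E{\left(W,h \right)} = 13 + 4 h$
$N{\left(t,M \right)} = - 44 M + t \left(-10 + t\right)$ ($N{\left(t,M \right)} = \left(t - 10\right) t - 44 M = \left(-10 + t\right) t - 44 M = t \left(-10 + t\right) - 44 M = - 44 M + t \left(-10 + t\right)$)
$J = 646$ ($J = \left(\left(13 + 4 \left(-51\right)\right) - \left(2040 - 784\right)\right) + 2093 = \left(\left(13 - 204\right) - 1256\right) + 2093 = \left(-191 - 1256\right) + 2093 = -1447 + 2093 = 646$)
$J C = 646 \cdot 185 = 119510$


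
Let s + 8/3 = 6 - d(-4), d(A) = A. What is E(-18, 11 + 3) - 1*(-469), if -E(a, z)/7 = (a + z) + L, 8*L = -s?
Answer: 6041/12 ≈ 503.42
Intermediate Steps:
s = 22/3 (s = -8/3 + (6 - 1*(-4)) = -8/3 + (6 + 4) = -8/3 + 10 = 22/3 ≈ 7.3333)
L = -11/12 (L = (-1*22/3)/8 = (⅛)*(-22/3) = -11/12 ≈ -0.91667)
E(a, z) = 77/12 - 7*a - 7*z (E(a, z) = -7*((a + z) - 11/12) = -7*(-11/12 + a + z) = 77/12 - 7*a - 7*z)
E(-18, 11 + 3) - 1*(-469) = (77/12 - 7*(-18) - 7*(11 + 3)) - 1*(-469) = (77/12 + 126 - 7*14) + 469 = (77/12 + 126 - 98) + 469 = 413/12 + 469 = 6041/12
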